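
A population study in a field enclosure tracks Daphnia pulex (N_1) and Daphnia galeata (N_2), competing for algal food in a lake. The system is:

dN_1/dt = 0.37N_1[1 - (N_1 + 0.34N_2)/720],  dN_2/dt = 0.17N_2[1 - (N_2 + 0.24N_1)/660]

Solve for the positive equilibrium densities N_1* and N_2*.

N_1* ≈ 540, N_2* ≈ 530

Setting both brackets to zero gives the nullclines N_1 + 0.34N_2 = 720 and 0.24N_1 + N_2 = 660.
Substituting N_2 = 660 - 0.24N_1 into the first: N_1(1 - 0.34·0.24) = 720 - 0.34·660.
So N_1* = 496/0.918 = 540, and then N_2* = 660 - 0.24·540 = 530.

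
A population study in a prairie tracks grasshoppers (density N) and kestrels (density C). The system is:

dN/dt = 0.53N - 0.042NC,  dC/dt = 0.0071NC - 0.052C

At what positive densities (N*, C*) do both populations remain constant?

Set dC/dt = 0 with C > 0: 0.0071N - 0.052 = 0, so N* = 0.052/0.0071 = 7.32.
Set dN/dt = 0 with N > 0: 0.53 - 0.042C = 0, so C* = 0.53/0.042 = 12.6.

N* ≈ 7.32, C* ≈ 12.6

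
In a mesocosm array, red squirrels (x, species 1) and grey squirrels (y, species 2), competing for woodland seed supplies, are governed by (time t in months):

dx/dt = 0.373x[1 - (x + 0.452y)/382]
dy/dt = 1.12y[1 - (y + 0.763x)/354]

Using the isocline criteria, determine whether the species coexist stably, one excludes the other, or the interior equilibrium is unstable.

stable coexistence

Compare the nullcline intercepts: K1/α12 = 382/0.452 = 845 > K2 = 354; K2/α21 = 354/0.763 = 464 > K1 = 382.
Since both inequalities hold, each species can invade when rare, so the interior equilibrium is stable.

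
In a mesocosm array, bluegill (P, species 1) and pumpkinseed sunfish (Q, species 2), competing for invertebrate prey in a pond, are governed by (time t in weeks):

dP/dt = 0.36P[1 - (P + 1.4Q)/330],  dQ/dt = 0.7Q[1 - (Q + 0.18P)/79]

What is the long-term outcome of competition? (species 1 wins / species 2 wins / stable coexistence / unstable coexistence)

Compare the nullcline intercepts: K1/α12 = 330/1.4 = 236 > K2 = 79; K2/α21 = 79/0.18 = 439 > K1 = 330.
Since both inequalities hold, each species can invade when rare, so the interior equilibrium is stable.

stable coexistence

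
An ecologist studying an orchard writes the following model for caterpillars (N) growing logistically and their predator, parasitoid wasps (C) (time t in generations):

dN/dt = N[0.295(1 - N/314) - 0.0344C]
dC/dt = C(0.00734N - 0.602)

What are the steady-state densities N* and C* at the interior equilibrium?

From dC/dt = 0 with C > 0: 0.00734N* = 0.602, so N* = 82.
Substitute into dN/dt = 0: 0.295(1 - 82/314) = 0.0344C*.
The bracket is 0.739, giving C* = 0.218/0.0344 = 6.34.

N* ≈ 82, C* ≈ 6.34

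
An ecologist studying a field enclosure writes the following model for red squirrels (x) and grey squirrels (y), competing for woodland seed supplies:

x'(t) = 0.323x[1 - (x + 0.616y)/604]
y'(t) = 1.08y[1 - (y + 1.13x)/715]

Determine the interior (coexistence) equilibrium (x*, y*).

x* ≈ 538, y* ≈ 107

Setting both brackets to zero gives the nullclines x + 0.616y = 604 and 1.13x + y = 715.
Substituting y = 715 - 1.13x into the first: x(1 - 0.616·1.13) = 604 - 0.616·715.
So x* = 164/0.304 = 538, and then y* = 715 - 1.13·538 = 107.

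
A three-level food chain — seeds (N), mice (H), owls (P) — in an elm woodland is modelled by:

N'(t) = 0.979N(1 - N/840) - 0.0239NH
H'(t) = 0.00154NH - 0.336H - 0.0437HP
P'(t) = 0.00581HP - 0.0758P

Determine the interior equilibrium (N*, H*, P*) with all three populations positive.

From dP/dt = 0: 0.00581H* = 0.0758, so H* = 13.
From dN/dt = 0: 0.979(1 - N*/840) = 0.0239·13, giving N* = 840·(1 - 0.318) = 572.
From dH/dt = 0: 0.00154·572 - 0.336 = 0.0437P*, so P* = 0.546/0.0437 = 12.5.

N* ≈ 572, H* ≈ 13, P* ≈ 12.5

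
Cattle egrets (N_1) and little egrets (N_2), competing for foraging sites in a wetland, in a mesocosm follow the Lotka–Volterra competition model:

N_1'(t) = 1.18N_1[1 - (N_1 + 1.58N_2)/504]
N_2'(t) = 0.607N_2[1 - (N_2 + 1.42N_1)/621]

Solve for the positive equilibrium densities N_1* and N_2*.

N_1* ≈ 384, N_2* ≈ 76.1

Setting both brackets to zero gives the nullclines N_1 + 1.58N_2 = 504 and 1.42N_1 + N_2 = 621.
Substituting N_2 = 621 - 1.42N_1 into the first: N_1(1 - 1.58·1.42) = 504 - 1.58·621.
So N_1* = -477/-1.24 = 384, and then N_2* = 621 - 1.42·384 = 76.1.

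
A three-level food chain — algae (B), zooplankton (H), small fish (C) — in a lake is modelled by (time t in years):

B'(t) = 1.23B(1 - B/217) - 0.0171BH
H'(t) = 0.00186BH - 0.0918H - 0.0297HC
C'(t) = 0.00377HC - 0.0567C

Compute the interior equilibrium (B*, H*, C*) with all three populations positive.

From dC/dt = 0: 0.00377H* = 0.0567, so H* = 15.
From dB/dt = 0: 1.23(1 - B*/217) = 0.0171·15, giving B* = 217·(1 - 0.209) = 172.
From dH/dt = 0: 0.00186·172 - 0.0918 = 0.0297C*, so C* = 0.227/0.0297 = 7.66.

B* ≈ 172, H* ≈ 15, C* ≈ 7.66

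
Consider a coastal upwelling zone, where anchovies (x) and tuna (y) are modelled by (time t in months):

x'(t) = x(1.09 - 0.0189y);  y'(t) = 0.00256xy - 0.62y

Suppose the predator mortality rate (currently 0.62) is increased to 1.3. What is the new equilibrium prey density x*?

At the interior fixed point, setting dy/dt = 0 with y > 0 fixes x* = (predator death rate)/(xy coefficient) — independent of the other coefficients.
With the change, x* = 1.3/0.00256 = 508; it rises from 242.

x* ≈ 508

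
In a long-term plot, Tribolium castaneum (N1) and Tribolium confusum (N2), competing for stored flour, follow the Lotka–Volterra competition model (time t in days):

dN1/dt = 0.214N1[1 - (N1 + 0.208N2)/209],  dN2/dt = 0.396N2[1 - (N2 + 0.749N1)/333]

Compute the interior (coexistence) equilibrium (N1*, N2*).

Setting both brackets to zero gives the nullclines N1 + 0.208N2 = 209 and 0.749N1 + N2 = 333.
Substituting N2 = 333 - 0.749N1 into the first: N1(1 - 0.208·0.749) = 209 - 0.208·333.
So N1* = 140/0.844 = 166, and then N2* = 333 - 0.749·166 = 209.

N1* ≈ 166, N2* ≈ 209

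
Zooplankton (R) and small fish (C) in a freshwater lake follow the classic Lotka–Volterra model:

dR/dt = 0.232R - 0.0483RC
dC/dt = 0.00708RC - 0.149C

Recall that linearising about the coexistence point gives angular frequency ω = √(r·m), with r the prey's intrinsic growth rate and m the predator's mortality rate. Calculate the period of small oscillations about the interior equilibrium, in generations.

Here r = 0.232 and m = 0.149, so r·m = 0.0346.
ω = √0.0346 = 0.186 per generation, hence T = 2π/ω ≈ 33.8 generations.

T ≈ 33.8 generations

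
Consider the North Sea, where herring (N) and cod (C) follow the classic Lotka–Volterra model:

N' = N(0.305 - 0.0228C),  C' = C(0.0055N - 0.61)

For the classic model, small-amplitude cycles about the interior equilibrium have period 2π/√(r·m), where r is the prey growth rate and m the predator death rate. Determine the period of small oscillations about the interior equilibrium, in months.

T ≈ 14.6 months

Here r = 0.305 and m = 0.61, so r·m = 0.186.
ω = √0.186 = 0.431 per month, hence T = 2π/ω ≈ 14.6 months.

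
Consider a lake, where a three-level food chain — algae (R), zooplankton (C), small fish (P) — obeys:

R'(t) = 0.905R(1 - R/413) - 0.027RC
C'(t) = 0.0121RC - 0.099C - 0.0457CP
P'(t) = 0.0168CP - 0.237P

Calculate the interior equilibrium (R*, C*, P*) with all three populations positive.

R* ≈ 239, C* ≈ 14.1, P* ≈ 61.2

From dP/dt = 0: 0.0168C* = 0.237, so C* = 14.1.
From dR/dt = 0: 0.905(1 - R*/413) = 0.027·14.1, giving R* = 413·(1 - 0.421) = 239.
From dC/dt = 0: 0.0121·239 - 0.099 = 0.0457P*, so P* = 2.8/0.0457 = 61.2.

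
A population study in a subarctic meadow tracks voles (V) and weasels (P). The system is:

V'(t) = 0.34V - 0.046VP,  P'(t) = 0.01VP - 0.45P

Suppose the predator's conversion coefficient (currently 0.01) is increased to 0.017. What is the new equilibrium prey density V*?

At the interior fixed point, setting dP/dt = 0 with P > 0 fixes V* = (predator death rate)/(VP coefficient) — independent of the other coefficients.
With the change, V* = 0.45/0.017 = 26.5; it falls from 45.

V* ≈ 26.5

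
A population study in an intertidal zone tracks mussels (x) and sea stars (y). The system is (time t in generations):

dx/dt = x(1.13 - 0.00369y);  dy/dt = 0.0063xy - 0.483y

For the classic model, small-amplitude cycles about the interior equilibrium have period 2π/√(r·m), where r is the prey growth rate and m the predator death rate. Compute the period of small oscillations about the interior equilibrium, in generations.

T ≈ 8.5 generations

Here r = 1.13 and m = 0.483, so r·m = 0.546.
ω = √0.546 = 0.739 per generation, hence T = 2π/ω ≈ 8.5 generations.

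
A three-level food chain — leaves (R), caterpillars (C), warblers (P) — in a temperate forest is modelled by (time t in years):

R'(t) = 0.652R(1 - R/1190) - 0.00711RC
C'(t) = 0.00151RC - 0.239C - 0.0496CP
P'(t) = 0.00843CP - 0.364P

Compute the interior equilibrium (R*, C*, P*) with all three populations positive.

From dP/dt = 0: 0.00843C* = 0.364, so C* = 43.2.
From dR/dt = 0: 0.652(1 - R*/1190) = 0.00711·43.2, giving R* = 1190·(1 - 0.471) = 630.
From dC/dt = 0: 0.00151·630 - 0.239 = 0.0496P*, so P* = 0.712/0.0496 = 14.4.

R* ≈ 630, C* ≈ 43.2, P* ≈ 14.4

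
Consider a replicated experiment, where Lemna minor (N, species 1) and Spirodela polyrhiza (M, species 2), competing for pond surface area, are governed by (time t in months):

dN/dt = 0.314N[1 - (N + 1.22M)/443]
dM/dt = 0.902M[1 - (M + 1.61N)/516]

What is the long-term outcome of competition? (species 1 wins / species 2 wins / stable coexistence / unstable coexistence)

Compare the nullcline intercepts: K1/α12 = 443/1.22 = 363 < K2 = 516; K2/α21 = 516/1.61 = 320 < K1 = 443.
Since both are reversed, neither can invade when rare; the interior point is a saddle.

unstable coexistence (outcome depends on initial conditions)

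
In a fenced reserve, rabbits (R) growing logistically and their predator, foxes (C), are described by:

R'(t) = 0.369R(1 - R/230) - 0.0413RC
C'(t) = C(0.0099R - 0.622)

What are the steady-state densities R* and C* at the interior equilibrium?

R* ≈ 62.8, C* ≈ 6.49

From dC/dt = 0 with C > 0: 0.0099R* = 0.622, so R* = 62.8.
Substitute into dR/dt = 0: 0.369(1 - 62.8/230) = 0.0413C*.
The bracket is 0.727, giving C* = 0.268/0.0413 = 6.49.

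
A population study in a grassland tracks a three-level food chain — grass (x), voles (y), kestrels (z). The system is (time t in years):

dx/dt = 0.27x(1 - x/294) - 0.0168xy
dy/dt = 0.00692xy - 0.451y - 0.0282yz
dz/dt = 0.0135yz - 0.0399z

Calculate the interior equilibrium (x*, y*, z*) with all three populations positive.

From dz/dt = 0: 0.0135y* = 0.0399, so y* = 2.96.
From dx/dt = 0: 0.27(1 - x*/294) = 0.0168·2.96, giving x* = 294·(1 - 0.184) = 240.
From dy/dt = 0: 0.00692·240 - 0.451 = 0.0282z*, so z* = 1.21/0.0282 = 42.9.

x* ≈ 240, y* ≈ 2.96, z* ≈ 42.9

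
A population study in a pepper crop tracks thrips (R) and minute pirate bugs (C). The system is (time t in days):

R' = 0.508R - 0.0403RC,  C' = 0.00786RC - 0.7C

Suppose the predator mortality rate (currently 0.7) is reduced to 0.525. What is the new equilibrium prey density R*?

At the interior fixed point, setting dC/dt = 0 with C > 0 fixes R* = (predator death rate)/(RC coefficient) — independent of the other coefficients.
With the change, R* = 0.525/0.00786 = 66.8; it falls from 89.1.

R* ≈ 66.8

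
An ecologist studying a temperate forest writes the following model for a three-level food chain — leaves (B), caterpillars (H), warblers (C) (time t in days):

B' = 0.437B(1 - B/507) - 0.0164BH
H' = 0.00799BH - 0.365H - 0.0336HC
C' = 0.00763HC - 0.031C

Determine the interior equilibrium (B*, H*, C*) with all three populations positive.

From dC/dt = 0: 0.00763H* = 0.031, so H* = 4.06.
From dB/dt = 0: 0.437(1 - B*/507) = 0.0164·4.06, giving B* = 507·(1 - 0.152) = 430.
From dH/dt = 0: 0.00799·430 - 0.365 = 0.0336C*, so C* = 3.07/0.0336 = 91.3.

B* ≈ 430, H* ≈ 4.06, C* ≈ 91.3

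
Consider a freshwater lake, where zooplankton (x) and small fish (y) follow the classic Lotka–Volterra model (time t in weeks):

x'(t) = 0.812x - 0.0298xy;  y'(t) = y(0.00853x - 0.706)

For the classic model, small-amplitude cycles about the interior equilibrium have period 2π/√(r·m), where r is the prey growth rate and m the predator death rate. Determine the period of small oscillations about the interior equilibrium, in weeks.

T ≈ 8.3 weeks

Here r = 0.812 and m = 0.706, so r·m = 0.573.
ω = √0.573 = 0.757 per week, hence T = 2π/ω ≈ 8.3 weeks.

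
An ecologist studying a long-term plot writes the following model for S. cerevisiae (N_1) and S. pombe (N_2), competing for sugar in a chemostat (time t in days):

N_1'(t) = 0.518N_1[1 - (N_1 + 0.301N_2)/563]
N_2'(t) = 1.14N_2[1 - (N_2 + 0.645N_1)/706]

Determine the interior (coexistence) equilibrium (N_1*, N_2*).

N_1* ≈ 435, N_2* ≈ 425

Setting both brackets to zero gives the nullclines N_1 + 0.301N_2 = 563 and 0.645N_1 + N_2 = 706.
Substituting N_2 = 706 - 0.645N_1 into the first: N_1(1 - 0.301·0.645) = 563 - 0.301·706.
So N_1* = 350/0.806 = 435, and then N_2* = 706 - 0.645·435 = 425.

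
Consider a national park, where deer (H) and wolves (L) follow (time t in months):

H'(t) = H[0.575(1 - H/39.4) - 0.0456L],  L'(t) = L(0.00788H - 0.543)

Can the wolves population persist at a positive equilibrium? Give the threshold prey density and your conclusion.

Threshold H = 68.9; K < 68.9, so no, the predator goes extinct.

The predator equation gives dL/dt > 0 only when H > 0.543/0.00788 = 68.9.
Without the predator, H → K = 39.4. Since 39.4 < 68.9, the predator cannot invade.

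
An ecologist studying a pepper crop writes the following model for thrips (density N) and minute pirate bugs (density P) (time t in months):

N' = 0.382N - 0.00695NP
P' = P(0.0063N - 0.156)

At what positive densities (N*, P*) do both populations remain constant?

N* ≈ 24.8, P* ≈ 55

Set dP/dt = 0 with P > 0: 0.0063N - 0.156 = 0, so N* = 0.156/0.0063 = 24.8.
Set dN/dt = 0 with N > 0: 0.382 - 0.00695P = 0, so P* = 0.382/0.00695 = 55.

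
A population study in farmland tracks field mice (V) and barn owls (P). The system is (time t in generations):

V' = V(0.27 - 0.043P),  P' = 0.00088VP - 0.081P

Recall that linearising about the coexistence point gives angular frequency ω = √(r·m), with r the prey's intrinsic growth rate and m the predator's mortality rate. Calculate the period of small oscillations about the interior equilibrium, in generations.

Here r = 0.27 and m = 0.081, so r·m = 0.0219.
ω = √0.0219 = 0.148 per generation, hence T = 2π/ω ≈ 42.5 generations.

T ≈ 42.5 generations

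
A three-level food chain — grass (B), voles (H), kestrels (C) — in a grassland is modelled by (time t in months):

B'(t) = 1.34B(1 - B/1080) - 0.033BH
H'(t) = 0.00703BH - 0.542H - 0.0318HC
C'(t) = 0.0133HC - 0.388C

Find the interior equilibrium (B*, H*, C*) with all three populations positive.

From dC/dt = 0: 0.0133H* = 0.388, so H* = 29.2.
From dB/dt = 0: 1.34(1 - B*/1080) = 0.033·29.2, giving B* = 1080·(1 - 0.718) = 304.
From dH/dt = 0: 0.00703·304 - 0.542 = 0.0318C*, so C* = 1.6/0.0318 = 50.2.

B* ≈ 304, H* ≈ 29.2, C* ≈ 50.2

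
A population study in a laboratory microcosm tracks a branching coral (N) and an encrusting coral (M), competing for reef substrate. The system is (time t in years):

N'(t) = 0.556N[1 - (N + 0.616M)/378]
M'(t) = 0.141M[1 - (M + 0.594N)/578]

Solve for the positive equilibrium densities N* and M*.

N* ≈ 34.6, M* ≈ 557

Setting both brackets to zero gives the nullclines N + 0.616M = 378 and 0.594N + M = 578.
Substituting M = 578 - 0.594N into the first: N(1 - 0.616·0.594) = 378 - 0.616·578.
So N* = 22/0.634 = 34.6, and then M* = 578 - 0.594·34.6 = 557.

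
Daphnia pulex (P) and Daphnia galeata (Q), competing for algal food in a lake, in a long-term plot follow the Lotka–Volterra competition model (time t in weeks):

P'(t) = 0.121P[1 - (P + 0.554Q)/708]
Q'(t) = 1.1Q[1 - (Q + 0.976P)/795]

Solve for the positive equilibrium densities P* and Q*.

P* ≈ 583, Q* ≈ 226

Setting both brackets to zero gives the nullclines P + 0.554Q = 708 and 0.976P + Q = 795.
Substituting Q = 795 - 0.976P into the first: P(1 - 0.554·0.976) = 708 - 0.554·795.
So P* = 268/0.459 = 583, and then Q* = 795 - 0.976·583 = 226.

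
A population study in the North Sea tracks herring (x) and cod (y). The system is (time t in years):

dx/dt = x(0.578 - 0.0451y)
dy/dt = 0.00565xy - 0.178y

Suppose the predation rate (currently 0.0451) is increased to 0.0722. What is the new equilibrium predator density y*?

At the interior fixed point, setting dx/dt = 0 with x > 0 fixes y* = (prey growth rate)/(xy coefficient) — independent of the other coefficients.
With the change, y* = 0.578/0.0722 = 8.01; it falls from 12.8.

y* ≈ 8.01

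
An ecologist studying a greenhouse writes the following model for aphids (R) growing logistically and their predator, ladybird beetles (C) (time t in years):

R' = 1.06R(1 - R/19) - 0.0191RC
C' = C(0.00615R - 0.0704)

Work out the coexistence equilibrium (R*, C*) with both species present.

From dC/dt = 0 with C > 0: 0.00615R* = 0.0704, so R* = 11.4.
Substitute into dR/dt = 0: 1.06(1 - 11.4/19) = 0.0191C*.
The bracket is 0.398, giving C* = 0.421/0.0191 = 22.1.

R* ≈ 11.4, C* ≈ 22.1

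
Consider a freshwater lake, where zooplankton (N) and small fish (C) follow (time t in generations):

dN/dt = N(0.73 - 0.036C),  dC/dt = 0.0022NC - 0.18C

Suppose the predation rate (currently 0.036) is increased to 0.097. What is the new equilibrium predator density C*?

At the interior fixed point, setting dN/dt = 0 with N > 0 fixes C* = (prey growth rate)/(NC coefficient) — independent of the other coefficients.
With the change, C* = 0.73/0.097 = 7.53; it falls from 20.3.

C* ≈ 7.53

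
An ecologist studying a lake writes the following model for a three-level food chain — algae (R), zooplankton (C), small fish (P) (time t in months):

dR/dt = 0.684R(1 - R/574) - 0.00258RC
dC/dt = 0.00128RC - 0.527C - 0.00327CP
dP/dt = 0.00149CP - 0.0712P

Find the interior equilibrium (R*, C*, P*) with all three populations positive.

R* ≈ 471, C* ≈ 47.8, P* ≈ 23

From dP/dt = 0: 0.00149C* = 0.0712, so C* = 47.8.
From dR/dt = 0: 0.684(1 - R*/574) = 0.00258·47.8, giving R* = 574·(1 - 0.18) = 471.
From dC/dt = 0: 0.00128·471 - 0.527 = 0.00327P*, so P* = 0.0753/0.00327 = 23.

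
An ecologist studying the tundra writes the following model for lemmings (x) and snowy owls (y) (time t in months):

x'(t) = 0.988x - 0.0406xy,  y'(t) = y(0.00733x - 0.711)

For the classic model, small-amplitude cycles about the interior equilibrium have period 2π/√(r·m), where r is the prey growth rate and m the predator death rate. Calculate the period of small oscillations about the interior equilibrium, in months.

Here r = 0.988 and m = 0.711, so r·m = 0.702.
ω = √0.702 = 0.838 per month, hence T = 2π/ω ≈ 7.5 months.

T ≈ 7.5 months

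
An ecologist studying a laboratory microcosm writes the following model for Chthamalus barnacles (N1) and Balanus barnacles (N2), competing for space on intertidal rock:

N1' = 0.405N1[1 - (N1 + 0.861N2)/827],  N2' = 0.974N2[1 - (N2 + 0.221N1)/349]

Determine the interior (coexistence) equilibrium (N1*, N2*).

Setting both brackets to zero gives the nullclines N1 + 0.861N2 = 827 and 0.221N1 + N2 = 349.
Substituting N2 = 349 - 0.221N1 into the first: N1(1 - 0.861·0.221) = 827 - 0.861·349.
So N1* = 527/0.81 = 650, and then N2* = 349 - 0.221·650 = 205.

N1* ≈ 650, N2* ≈ 205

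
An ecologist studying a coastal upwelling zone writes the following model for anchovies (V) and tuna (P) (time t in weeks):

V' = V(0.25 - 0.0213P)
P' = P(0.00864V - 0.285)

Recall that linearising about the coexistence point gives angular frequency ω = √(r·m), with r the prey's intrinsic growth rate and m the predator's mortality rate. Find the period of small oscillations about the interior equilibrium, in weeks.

Here r = 0.25 and m = 0.285, so r·m = 0.0712.
ω = √0.0712 = 0.267 per week, hence T = 2π/ω ≈ 23.5 weeks.

T ≈ 23.5 weeks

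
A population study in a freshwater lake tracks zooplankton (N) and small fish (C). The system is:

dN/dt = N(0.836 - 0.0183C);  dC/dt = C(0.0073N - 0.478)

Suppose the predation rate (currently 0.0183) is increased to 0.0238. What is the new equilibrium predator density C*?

At the interior fixed point, setting dN/dt = 0 with N > 0 fixes C* = (prey growth rate)/(NC coefficient) — independent of the other coefficients.
With the change, C* = 0.836/0.0238 = 35.1; it falls from 45.7.

C* ≈ 35.1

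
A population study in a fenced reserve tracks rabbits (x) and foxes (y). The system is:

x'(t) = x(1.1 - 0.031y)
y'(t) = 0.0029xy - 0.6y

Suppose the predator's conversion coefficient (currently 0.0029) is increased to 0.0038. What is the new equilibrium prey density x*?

x* ≈ 158

At the interior fixed point, setting dy/dt = 0 with y > 0 fixes x* = (predator death rate)/(xy coefficient) — independent of the other coefficients.
With the change, x* = 0.6/0.0038 = 158; it falls from 207.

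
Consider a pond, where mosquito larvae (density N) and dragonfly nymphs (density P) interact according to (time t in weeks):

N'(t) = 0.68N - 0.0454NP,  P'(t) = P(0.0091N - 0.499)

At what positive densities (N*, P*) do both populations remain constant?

Set dP/dt = 0 with P > 0: 0.0091N - 0.499 = 0, so N* = 0.499/0.0091 = 54.8.
Set dN/dt = 0 with N > 0: 0.68 - 0.0454P = 0, so P* = 0.68/0.0454 = 15.

N* ≈ 54.8, P* ≈ 15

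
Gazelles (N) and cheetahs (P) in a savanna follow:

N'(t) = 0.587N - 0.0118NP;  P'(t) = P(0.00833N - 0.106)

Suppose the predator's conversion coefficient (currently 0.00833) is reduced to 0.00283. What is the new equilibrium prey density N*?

At the interior fixed point, setting dP/dt = 0 with P > 0 fixes N* = (predator death rate)/(NP coefficient) — independent of the other coefficients.
With the change, N* = 0.106/0.00283 = 37.5; it rises from 12.7.

N* ≈ 37.5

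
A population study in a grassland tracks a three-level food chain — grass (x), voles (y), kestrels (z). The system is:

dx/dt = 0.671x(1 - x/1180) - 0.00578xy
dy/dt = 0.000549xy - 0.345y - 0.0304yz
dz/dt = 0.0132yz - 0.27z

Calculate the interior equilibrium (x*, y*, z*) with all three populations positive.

From dz/dt = 0: 0.0132y* = 0.27, so y* = 20.5.
From dx/dt = 0: 0.671(1 - x*/1180) = 0.00578·20.5, giving x* = 1180·(1 - 0.176) = 972.
From dy/dt = 0: 0.000549·972 - 0.345 = 0.0304z*, so z* = 0.189/0.0304 = 6.21.

x* ≈ 972, y* ≈ 20.5, z* ≈ 6.21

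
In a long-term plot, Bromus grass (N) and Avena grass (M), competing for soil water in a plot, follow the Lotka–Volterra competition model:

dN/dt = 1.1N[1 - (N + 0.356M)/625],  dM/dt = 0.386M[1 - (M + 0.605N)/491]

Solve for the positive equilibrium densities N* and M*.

N* ≈ 574, M* ≈ 144

Setting both brackets to zero gives the nullclines N + 0.356M = 625 and 0.605N + M = 491.
Substituting M = 491 - 0.605N into the first: N(1 - 0.356·0.605) = 625 - 0.356·491.
So N* = 450/0.785 = 574, and then M* = 491 - 0.605·574 = 144.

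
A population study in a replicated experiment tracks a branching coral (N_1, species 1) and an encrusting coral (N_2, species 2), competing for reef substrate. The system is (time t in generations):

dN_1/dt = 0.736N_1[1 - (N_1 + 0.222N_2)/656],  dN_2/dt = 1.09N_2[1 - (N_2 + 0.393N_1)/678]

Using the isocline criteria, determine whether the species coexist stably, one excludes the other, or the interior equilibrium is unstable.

Compare the nullcline intercepts: K1/α12 = 656/0.222 = 2950 > K2 = 678; K2/α21 = 678/0.393 = 1730 > K1 = 656.
Since both inequalities hold, each species can invade when rare, so the interior equilibrium is stable.

stable coexistence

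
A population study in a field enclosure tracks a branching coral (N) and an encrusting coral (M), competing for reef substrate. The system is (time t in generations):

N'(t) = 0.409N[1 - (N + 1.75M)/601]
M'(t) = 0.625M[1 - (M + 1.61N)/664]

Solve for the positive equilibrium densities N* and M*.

Setting both brackets to zero gives the nullclines N + 1.75M = 601 and 1.61N + M = 664.
Substituting M = 664 - 1.61N into the first: N(1 - 1.75·1.61) = 601 - 1.75·664.
So N* = -561/-1.82 = 309, and then M* = 664 - 1.61·309 = 167.

N* ≈ 309, M* ≈ 167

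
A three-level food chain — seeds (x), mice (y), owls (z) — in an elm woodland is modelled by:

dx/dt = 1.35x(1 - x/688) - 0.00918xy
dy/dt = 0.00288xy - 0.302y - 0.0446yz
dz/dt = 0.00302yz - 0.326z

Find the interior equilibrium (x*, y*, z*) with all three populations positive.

x* ≈ 183, y* ≈ 108, z* ≈ 5.04

From dz/dt = 0: 0.00302y* = 0.326, so y* = 108.
From dx/dt = 0: 1.35(1 - x*/688) = 0.00918·108, giving x* = 688·(1 - 0.734) = 183.
From dy/dt = 0: 0.00288·183 - 0.302 = 0.0446z*, so z* = 0.225/0.0446 = 5.04.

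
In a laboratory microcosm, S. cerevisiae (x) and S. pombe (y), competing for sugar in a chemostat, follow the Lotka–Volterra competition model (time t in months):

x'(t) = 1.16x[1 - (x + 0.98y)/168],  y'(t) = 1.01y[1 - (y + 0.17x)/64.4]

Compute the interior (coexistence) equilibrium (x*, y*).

x* ≈ 126, y* ≈ 43

Setting both brackets to zero gives the nullclines x + 0.98y = 168 and 0.17x + y = 64.4.
Substituting y = 64.4 - 0.17x into the first: x(1 - 0.98·0.17) = 168 - 0.98·64.4.
So x* = 105/0.833 = 126, and then y* = 64.4 - 0.17·126 = 43.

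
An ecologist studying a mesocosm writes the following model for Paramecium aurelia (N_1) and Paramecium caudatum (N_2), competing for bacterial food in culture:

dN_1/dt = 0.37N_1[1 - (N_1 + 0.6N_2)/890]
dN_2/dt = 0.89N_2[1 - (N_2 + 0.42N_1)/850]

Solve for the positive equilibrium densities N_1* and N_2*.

N_1* ≈ 508, N_2* ≈ 637

Setting both brackets to zero gives the nullclines N_1 + 0.6N_2 = 890 and 0.42N_1 + N_2 = 850.
Substituting N_2 = 850 - 0.42N_1 into the first: N_1(1 - 0.6·0.42) = 890 - 0.6·850.
So N_1* = 380/0.748 = 508, and then N_2* = 850 - 0.42·508 = 637.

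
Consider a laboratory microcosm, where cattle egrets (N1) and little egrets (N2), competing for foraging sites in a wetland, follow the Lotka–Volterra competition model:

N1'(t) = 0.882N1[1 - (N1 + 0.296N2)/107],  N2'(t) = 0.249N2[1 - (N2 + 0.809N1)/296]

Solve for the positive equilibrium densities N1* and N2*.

Setting both brackets to zero gives the nullclines N1 + 0.296N2 = 107 and 0.809N1 + N2 = 296.
Substituting N2 = 296 - 0.809N1 into the first: N1(1 - 0.296·0.809) = 107 - 0.296·296.
So N1* = 19.4/0.761 = 25.5, and then N2* = 296 - 0.809·25.5 = 275.

N1* ≈ 25.5, N2* ≈ 275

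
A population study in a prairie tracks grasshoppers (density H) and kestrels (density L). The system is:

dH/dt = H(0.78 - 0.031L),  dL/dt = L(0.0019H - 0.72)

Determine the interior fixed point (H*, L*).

Set dL/dt = 0 with L > 0: 0.0019H - 0.72 = 0, so H* = 0.72/0.0019 = 379.
Set dH/dt = 0 with H > 0: 0.78 - 0.031L = 0, so L* = 0.78/0.031 = 25.2.

H* ≈ 379, L* ≈ 25.2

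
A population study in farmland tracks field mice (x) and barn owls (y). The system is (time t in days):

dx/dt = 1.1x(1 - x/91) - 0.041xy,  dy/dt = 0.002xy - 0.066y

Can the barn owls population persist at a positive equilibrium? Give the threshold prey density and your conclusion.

Threshold x = 33; K > 33, so yes, the predator persists.

The predator equation gives dy/dt > 0 only when x > 0.066/0.002 = 33.
Without the predator, x → K = 91. Since 91 > 33, the predator can invade and persist.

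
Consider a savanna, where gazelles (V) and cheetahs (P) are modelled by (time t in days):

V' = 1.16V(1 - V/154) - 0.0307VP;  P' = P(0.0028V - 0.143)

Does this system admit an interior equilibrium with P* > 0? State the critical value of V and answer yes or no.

The predator equation gives dP/dt > 0 only when V > 0.143/0.0028 = 51.1.
Without the predator, V → K = 154. Since 154 > 51.1, the predator can invade and persist.

Threshold V = 51.1; K > 51.1, so yes, the predator persists.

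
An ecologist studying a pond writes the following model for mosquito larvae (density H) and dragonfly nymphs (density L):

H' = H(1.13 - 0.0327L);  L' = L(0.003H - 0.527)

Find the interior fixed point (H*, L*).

Set dL/dt = 0 with L > 0: 0.003H - 0.527 = 0, so H* = 0.527/0.003 = 176.
Set dH/dt = 0 with H > 0: 1.13 - 0.0327L = 0, so L* = 1.13/0.0327 = 34.6.

H* ≈ 176, L* ≈ 34.6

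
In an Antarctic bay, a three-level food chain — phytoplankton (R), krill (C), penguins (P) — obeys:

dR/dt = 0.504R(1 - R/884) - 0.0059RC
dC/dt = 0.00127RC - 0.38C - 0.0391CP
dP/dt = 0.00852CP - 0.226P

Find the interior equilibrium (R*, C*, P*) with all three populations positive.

R* ≈ 609, C* ≈ 26.5, P* ≈ 10.1

From dP/dt = 0: 0.00852C* = 0.226, so C* = 26.5.
From dR/dt = 0: 0.504(1 - R*/884) = 0.0059·26.5, giving R* = 884·(1 - 0.311) = 609.
From dC/dt = 0: 0.00127·609 - 0.38 = 0.0391P*, so P* = 0.394/0.0391 = 10.1.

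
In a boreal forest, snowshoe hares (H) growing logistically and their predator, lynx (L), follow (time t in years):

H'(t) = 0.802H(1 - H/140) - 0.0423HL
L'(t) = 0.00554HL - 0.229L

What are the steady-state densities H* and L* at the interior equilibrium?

From dL/dt = 0 with L > 0: 0.00554H* = 0.229, so H* = 41.3.
Substitute into dH/dt = 0: 0.802(1 - 41.3/140) = 0.0423L*.
The bracket is 0.705, giving L* = 0.565/0.0423 = 13.4.

H* ≈ 41.3, L* ≈ 13.4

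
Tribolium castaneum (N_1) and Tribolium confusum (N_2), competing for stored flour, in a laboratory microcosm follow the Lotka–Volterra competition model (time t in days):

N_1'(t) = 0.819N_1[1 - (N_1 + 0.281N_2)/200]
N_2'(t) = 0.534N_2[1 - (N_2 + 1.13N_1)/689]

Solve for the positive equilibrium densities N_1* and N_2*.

N_1* ≈ 9.36, N_2* ≈ 678

Setting both brackets to zero gives the nullclines N_1 + 0.281N_2 = 200 and 1.13N_1 + N_2 = 689.
Substituting N_2 = 689 - 1.13N_1 into the first: N_1(1 - 0.281·1.13) = 200 - 0.281·689.
So N_1* = 6.39/0.682 = 9.36, and then N_2* = 689 - 1.13·9.36 = 678.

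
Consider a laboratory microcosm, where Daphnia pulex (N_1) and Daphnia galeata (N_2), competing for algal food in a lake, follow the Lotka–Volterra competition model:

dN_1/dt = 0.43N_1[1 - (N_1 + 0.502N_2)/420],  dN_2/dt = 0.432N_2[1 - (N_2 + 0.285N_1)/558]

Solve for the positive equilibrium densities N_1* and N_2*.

N_1* ≈ 163, N_2* ≈ 511

Setting both brackets to zero gives the nullclines N_1 + 0.502N_2 = 420 and 0.285N_1 + N_2 = 558.
Substituting N_2 = 558 - 0.285N_1 into the first: N_1(1 - 0.502·0.285) = 420 - 0.502·558.
So N_1* = 140/0.857 = 163, and then N_2* = 558 - 0.285·163 = 511.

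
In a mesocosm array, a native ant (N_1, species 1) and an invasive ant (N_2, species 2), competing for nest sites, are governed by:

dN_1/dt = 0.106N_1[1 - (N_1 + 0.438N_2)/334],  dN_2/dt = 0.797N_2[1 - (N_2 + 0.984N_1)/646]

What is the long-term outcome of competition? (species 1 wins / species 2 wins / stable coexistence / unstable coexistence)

Compare the nullcline intercepts: K1/α12 = 334/0.438 = 763 > K2 = 646; K2/α21 = 646/0.984 = 657 > K1 = 334.
Since both inequalities hold, each species can invade when rare, so the interior equilibrium is stable.

stable coexistence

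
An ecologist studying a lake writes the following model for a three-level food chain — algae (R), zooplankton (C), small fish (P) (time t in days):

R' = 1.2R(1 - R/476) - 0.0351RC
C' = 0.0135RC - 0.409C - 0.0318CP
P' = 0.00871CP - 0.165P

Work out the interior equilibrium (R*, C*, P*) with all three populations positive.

R* ≈ 212, C* ≈ 18.9, P* ≈ 77.2

From dP/dt = 0: 0.00871C* = 0.165, so C* = 18.9.
From dR/dt = 0: 1.2(1 - R*/476) = 0.0351·18.9, giving R* = 476·(1 - 0.554) = 212.
From dC/dt = 0: 0.0135·212 - 0.409 = 0.0318P*, so P* = 2.46/0.0318 = 77.2.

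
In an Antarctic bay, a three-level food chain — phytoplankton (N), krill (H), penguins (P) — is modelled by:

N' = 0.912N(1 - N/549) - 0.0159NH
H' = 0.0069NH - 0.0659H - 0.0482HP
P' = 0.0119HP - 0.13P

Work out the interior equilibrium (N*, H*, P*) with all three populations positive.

From dP/dt = 0: 0.0119H* = 0.13, so H* = 10.9.
From dN/dt = 0: 0.912(1 - N*/549) = 0.0159·10.9, giving N* = 549·(1 - 0.19) = 444.
From dH/dt = 0: 0.0069·444 - 0.0659 = 0.0482P*, so P* = 3/0.0482 = 62.3.

N* ≈ 444, H* ≈ 10.9, P* ≈ 62.3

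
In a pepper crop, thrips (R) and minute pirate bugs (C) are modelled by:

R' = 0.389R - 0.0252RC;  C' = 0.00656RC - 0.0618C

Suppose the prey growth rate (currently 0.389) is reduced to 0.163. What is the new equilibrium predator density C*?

At the interior fixed point, setting dR/dt = 0 with R > 0 fixes C* = (prey growth rate)/(RC coefficient) — independent of the other coefficients.
With the change, C* = 0.163/0.0252 = 6.47; it falls from 15.4.

C* ≈ 6.47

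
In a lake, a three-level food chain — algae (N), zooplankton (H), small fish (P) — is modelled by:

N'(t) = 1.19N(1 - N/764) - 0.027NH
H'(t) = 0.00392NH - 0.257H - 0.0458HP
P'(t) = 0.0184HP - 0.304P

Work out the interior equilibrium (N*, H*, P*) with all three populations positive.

From dP/dt = 0: 0.0184H* = 0.304, so H* = 16.5.
From dN/dt = 0: 1.19(1 - N*/764) = 0.027·16.5, giving N* = 764·(1 - 0.375) = 478.
From dH/dt = 0: 0.00392·478 - 0.257 = 0.0458P*, so P* = 1.62/0.0458 = 35.3.

N* ≈ 478, H* ≈ 16.5, P* ≈ 35.3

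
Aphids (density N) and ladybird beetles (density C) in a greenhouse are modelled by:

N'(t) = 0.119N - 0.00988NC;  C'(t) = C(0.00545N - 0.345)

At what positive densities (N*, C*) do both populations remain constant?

Set dC/dt = 0 with C > 0: 0.00545N - 0.345 = 0, so N* = 0.345/0.00545 = 63.3.
Set dN/dt = 0 with N > 0: 0.119 - 0.00988C = 0, so C* = 0.119/0.00988 = 12.

N* ≈ 63.3, C* ≈ 12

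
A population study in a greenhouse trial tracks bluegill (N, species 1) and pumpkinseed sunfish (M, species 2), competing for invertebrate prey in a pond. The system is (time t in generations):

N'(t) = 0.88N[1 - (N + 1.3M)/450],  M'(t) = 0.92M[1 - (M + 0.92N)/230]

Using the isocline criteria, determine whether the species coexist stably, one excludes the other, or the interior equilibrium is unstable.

Compare the nullcline intercepts: K1/α12 = 450/1.3 = 346 > K2 = 230; K2/α21 = 230/0.92 = 250 < K1 = 450.
Since the inequalities point opposite ways, species 1 can invade but species 2 cannot.

species 1 excludes species 2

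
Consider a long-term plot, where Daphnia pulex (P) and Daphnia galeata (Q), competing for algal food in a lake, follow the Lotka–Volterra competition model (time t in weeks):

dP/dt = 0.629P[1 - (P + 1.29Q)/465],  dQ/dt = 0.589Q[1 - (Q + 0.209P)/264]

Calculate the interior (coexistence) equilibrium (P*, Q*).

Setting both brackets to zero gives the nullclines P + 1.29Q = 465 and 0.209P + Q = 264.
Substituting Q = 264 - 0.209P into the first: P(1 - 1.29·0.209) = 465 - 1.29·264.
So P* = 124/0.73 = 170, and then Q* = 264 - 0.209·170 = 228.

P* ≈ 170, Q* ≈ 228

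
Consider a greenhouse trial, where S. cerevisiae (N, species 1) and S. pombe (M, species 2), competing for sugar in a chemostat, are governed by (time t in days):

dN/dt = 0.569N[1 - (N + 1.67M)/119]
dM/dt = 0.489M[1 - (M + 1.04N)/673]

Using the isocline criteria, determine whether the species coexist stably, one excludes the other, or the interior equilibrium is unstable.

Compare the nullcline intercepts: K1/α12 = 119/1.67 = 71.3 < K2 = 673; K2/α21 = 673/1.04 = 647 > K1 = 119.
Since the inequalities point opposite ways, species 2 can invade but species 1 cannot.

species 2 excludes species 1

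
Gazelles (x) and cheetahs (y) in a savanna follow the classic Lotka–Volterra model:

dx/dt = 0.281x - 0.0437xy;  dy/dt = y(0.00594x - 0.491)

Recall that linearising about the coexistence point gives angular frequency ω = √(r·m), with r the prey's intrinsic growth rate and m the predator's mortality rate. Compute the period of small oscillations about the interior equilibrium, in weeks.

T ≈ 16.9 weeks

Here r = 0.281 and m = 0.491, so r·m = 0.138.
ω = √0.138 = 0.371 per week, hence T = 2π/ω ≈ 16.9 weeks.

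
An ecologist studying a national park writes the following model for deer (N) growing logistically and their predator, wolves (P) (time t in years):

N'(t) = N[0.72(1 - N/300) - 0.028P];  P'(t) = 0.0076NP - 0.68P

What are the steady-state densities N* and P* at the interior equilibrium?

From dP/dt = 0 with P > 0: 0.0076N* = 0.68, so N* = 89.5.
Substitute into dN/dt = 0: 0.72(1 - 89.5/300) = 0.028P*.
The bracket is 0.702, giving P* = 0.505/0.028 = 18.

N* ≈ 89.5, P* ≈ 18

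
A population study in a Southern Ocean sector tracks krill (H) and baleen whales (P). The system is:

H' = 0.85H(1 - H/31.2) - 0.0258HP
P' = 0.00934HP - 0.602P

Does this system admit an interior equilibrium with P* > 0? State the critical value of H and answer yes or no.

The predator equation gives dP/dt > 0 only when H > 0.602/0.00934 = 64.5.
Without the predator, H → K = 31.2. Since 31.2 < 64.5, the predator cannot invade.

Threshold H = 64.5; K < 64.5, so no, the predator goes extinct.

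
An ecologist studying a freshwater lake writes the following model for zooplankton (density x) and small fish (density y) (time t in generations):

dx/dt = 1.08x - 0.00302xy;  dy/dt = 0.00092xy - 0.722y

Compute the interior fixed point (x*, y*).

Set dy/dt = 0 with y > 0: 0.00092x - 0.722 = 0, so x* = 0.722/0.00092 = 785.
Set dx/dt = 0 with x > 0: 1.08 - 0.00302y = 0, so y* = 1.08/0.00302 = 358.

x* ≈ 785, y* ≈ 358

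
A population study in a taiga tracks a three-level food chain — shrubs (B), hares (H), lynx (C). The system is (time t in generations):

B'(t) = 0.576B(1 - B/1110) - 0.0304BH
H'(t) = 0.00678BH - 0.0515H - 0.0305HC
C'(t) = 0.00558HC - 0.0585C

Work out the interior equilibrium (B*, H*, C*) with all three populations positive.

From dC/dt = 0: 0.00558H* = 0.0585, so H* = 10.5.
From dB/dt = 0: 0.576(1 - B*/1110) = 0.0304·10.5, giving B* = 1110·(1 - 0.553) = 496.
From dH/dt = 0: 0.00678·496 - 0.0515 = 0.0305C*, so C* = 3.31/0.0305 = 109.

B* ≈ 496, H* ≈ 10.5, C* ≈ 109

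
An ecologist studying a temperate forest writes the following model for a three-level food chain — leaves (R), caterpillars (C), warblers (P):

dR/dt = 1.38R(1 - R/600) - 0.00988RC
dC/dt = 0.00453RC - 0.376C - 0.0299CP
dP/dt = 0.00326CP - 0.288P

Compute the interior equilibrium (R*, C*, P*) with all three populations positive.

From dP/dt = 0: 0.00326C* = 0.288, so C* = 88.3.
From dR/dt = 0: 1.38(1 - R*/600) = 0.00988·88.3, giving R* = 600·(1 - 0.632) = 221.
From dC/dt = 0: 0.00453·221 - 0.376 = 0.0299P*, so P* = 0.623/0.0299 = 20.8.

R* ≈ 221, C* ≈ 88.3, P* ≈ 20.8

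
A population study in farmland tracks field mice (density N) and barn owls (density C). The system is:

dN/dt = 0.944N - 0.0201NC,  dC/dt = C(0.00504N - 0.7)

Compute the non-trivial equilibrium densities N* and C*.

N* ≈ 139, C* ≈ 47

Set dC/dt = 0 with C > 0: 0.00504N - 0.7 = 0, so N* = 0.7/0.00504 = 139.
Set dN/dt = 0 with N > 0: 0.944 - 0.0201C = 0, so C* = 0.944/0.0201 = 47.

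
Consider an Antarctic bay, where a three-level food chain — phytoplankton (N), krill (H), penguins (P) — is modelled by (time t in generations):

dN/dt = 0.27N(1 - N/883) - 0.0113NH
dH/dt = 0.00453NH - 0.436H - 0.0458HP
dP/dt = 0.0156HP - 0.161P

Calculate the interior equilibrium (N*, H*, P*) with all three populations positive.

From dP/dt = 0: 0.0156H* = 0.161, so H* = 10.3.
From dN/dt = 0: 0.27(1 - N*/883) = 0.0113·10.3, giving N* = 883·(1 - 0.432) = 502.
From dH/dt = 0: 0.00453·502 - 0.436 = 0.0458P*, so P* = 1.84/0.0458 = 40.1.

N* ≈ 502, H* ≈ 10.3, P* ≈ 40.1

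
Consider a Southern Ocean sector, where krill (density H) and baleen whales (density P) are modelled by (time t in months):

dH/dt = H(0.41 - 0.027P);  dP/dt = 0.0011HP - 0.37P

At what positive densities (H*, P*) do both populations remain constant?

Set dP/dt = 0 with P > 0: 0.0011H - 0.37 = 0, so H* = 0.37/0.0011 = 336.
Set dH/dt = 0 with H > 0: 0.41 - 0.027P = 0, so P* = 0.41/0.027 = 15.2.

H* ≈ 336, P* ≈ 15.2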